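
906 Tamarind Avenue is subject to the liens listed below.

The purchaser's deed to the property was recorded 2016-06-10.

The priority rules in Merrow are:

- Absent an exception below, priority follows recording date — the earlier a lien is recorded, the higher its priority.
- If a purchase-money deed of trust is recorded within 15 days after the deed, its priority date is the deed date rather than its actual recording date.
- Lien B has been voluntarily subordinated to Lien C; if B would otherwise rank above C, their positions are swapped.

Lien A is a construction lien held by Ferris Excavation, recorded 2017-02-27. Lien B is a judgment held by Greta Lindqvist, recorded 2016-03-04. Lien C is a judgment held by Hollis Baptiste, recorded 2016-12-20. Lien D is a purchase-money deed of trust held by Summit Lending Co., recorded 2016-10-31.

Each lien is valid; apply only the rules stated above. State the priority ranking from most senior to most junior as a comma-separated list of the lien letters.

Effective dates after the stated exceptions: D missed the 15-day window (143 days after the deed), so its recording date stands.
Sorted by effective date: B (2016-03-04), D (2016-10-31), C (2016-12-20), A (2017-02-27).
B would otherwise be senior to C, so under the subordination agreement B and C exchange positions.

C, D, B, A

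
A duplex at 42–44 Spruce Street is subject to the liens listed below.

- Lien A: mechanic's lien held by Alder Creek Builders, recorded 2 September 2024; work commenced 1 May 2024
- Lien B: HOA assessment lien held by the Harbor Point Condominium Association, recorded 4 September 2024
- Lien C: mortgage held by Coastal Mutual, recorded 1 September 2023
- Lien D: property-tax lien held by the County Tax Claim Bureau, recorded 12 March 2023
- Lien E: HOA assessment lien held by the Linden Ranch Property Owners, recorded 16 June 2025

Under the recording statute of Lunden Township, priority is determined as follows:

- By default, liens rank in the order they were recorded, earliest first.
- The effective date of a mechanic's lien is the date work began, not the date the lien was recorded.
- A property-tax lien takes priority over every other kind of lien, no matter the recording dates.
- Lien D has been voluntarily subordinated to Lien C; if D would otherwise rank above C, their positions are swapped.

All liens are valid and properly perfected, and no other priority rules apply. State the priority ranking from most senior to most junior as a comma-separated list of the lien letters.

Effective dates: A relates back to 1 May 2024 (work commenced).
D, as a property-tax lien, has superpriority and ranks first.
Remaining liens by effective date: C (1 September 2023), A (1 May 2024), B (4 September 2024), E (16 June 2025).
Because D would otherwise rank above C, the subordination swaps them.

C, D, A, B, E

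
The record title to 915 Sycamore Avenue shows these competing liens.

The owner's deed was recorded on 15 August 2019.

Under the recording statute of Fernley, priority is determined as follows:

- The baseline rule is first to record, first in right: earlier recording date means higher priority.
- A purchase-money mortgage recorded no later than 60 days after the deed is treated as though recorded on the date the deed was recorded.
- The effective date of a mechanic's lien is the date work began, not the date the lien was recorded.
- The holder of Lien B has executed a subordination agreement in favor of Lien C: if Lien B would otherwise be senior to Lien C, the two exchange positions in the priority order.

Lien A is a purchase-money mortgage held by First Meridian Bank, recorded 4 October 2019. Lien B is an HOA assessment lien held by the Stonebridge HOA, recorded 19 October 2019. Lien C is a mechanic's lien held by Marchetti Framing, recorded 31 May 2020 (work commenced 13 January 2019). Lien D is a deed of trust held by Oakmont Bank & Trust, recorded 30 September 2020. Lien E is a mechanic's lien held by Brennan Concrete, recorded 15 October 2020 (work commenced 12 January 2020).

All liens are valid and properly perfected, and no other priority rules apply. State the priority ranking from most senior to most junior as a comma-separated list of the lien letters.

C, A, B, E, D

Adjusting effective dates: A relates back to the deed date 15 August 2019; C relates back to 13 January 2019 (work commenced); E relates back to 12 January 2020 (work commenced).
By effective date, earliest first: C (13 January 2019), A (15 August 2019), B (19 October 2019), E (12 January 2020), D (30 September 2020).
B is already junior to C, so the subordination agreement changes nothing.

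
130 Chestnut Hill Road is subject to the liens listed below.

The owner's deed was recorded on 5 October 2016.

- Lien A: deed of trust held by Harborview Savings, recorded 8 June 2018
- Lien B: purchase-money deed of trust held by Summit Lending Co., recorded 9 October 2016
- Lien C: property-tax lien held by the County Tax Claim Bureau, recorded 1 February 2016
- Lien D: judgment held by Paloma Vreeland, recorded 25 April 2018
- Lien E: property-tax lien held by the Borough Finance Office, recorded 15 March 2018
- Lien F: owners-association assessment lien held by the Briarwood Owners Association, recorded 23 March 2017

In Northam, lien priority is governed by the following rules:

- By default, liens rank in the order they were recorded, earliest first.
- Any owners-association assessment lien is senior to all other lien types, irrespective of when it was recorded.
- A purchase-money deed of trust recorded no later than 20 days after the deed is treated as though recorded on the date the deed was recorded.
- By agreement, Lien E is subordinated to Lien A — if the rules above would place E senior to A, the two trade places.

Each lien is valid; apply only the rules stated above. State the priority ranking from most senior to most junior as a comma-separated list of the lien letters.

F, C, B, A, D, E

First, effective dates: B's effective date is the deed date, 5 October 2016.
F is an owners-association assessment lien and takes priority over every other lien.
Remaining liens by effective date: C (1 February 2016), B (5 October 2016), E (15 March 2018), D (25 April 2018), A (8 June 2018).
Because E would otherwise rank above A, the subordination swaps them.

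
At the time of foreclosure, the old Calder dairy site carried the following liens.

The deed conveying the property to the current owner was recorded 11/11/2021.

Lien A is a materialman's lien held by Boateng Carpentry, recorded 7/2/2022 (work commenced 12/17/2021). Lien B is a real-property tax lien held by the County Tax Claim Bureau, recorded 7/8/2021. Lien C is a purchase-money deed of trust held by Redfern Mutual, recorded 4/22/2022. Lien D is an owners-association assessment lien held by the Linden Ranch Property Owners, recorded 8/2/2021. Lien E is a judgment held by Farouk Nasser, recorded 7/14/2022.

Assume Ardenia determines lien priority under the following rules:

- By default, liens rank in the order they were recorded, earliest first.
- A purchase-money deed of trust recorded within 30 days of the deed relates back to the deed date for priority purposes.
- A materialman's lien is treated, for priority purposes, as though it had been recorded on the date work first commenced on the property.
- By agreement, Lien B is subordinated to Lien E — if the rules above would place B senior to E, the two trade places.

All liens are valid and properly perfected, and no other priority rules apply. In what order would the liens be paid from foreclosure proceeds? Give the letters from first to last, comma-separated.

First, effective dates: A relates back to 12/17/2021 (work commenced); C was recorded 162 days after the deed, outside the 30-day window, so it keeps its recording date.
Ordering by effective date: B (7/8/2021), D (8/2/2021), A (12/17/2021), C (4/22/2022), E (7/14/2022).
The subordination applies — B was senior to E — so B and E swap.

E, D, A, C, B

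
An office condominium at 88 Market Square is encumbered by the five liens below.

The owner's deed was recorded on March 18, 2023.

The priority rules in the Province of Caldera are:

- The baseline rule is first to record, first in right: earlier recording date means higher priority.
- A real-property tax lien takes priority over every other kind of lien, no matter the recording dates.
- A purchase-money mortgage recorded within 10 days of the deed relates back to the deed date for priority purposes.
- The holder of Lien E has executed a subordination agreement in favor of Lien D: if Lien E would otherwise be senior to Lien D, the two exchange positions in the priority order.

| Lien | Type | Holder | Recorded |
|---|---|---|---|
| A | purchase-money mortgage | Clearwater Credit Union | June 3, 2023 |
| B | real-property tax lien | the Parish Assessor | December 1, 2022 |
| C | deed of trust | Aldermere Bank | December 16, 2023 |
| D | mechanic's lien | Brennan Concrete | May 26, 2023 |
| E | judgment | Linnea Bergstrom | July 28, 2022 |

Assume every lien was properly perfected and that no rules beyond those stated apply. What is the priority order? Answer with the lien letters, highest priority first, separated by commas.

Effective dates after the stated exceptions: A was recorded 77 days after the deed — beyond 10 days — so no relation-back applies.
B is a real-property tax lien and takes priority over every other lien.
The other liens, earliest effective date first: E (July 28, 2022), D (May 26, 2023), A (June 3, 2023), C (December 16, 2023).
The subordination applies — E was senior to D — so E and D swap.

B, D, E, A, C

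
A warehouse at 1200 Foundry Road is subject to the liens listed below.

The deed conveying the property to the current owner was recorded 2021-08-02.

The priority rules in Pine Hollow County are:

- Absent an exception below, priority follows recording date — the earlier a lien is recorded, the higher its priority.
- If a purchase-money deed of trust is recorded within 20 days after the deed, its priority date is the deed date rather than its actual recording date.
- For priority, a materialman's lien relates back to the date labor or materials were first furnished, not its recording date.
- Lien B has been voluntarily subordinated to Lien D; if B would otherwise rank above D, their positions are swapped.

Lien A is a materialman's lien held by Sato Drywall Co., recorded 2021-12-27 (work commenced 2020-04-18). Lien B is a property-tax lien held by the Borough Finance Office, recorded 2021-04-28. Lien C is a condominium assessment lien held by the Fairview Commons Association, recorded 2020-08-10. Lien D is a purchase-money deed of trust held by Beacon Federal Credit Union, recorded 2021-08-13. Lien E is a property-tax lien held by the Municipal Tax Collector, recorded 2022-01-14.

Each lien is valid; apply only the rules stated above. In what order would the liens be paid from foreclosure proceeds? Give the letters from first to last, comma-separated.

A, C, D, B, E

Effective dates: A relates back to 2020-04-18 (work commenced); D's effective date is the deed date, 2021-08-02.
Sorted by effective date: A (2020-04-18), C (2020-08-10), B (2021-04-28), D (2021-08-02), E (2022-01-14).
The subordination applies — B was senior to D — so B and D swap.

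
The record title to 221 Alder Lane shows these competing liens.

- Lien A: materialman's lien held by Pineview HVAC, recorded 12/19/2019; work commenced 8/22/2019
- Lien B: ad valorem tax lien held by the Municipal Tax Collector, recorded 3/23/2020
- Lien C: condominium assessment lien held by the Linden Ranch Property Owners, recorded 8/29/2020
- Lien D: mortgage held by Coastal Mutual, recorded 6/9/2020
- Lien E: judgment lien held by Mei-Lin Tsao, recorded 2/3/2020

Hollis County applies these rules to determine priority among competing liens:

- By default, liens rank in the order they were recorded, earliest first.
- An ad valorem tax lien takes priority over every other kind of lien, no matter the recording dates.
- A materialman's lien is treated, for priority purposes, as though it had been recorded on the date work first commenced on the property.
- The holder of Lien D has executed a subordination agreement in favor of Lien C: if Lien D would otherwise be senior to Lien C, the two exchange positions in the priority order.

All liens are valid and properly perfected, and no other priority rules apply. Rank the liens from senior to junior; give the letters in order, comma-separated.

B, A, E, C, D

First, effective dates: A relates back to 8/22/2019 (work commenced).
B is an ad valorem tax lien and takes priority over every other lien.
Among the remaining liens, by effective date: A (8/22/2019), E (2/3/2020), D (6/9/2020), C (8/29/2020).
D would otherwise be senior to C, so under the subordination agreement D and C exchange positions.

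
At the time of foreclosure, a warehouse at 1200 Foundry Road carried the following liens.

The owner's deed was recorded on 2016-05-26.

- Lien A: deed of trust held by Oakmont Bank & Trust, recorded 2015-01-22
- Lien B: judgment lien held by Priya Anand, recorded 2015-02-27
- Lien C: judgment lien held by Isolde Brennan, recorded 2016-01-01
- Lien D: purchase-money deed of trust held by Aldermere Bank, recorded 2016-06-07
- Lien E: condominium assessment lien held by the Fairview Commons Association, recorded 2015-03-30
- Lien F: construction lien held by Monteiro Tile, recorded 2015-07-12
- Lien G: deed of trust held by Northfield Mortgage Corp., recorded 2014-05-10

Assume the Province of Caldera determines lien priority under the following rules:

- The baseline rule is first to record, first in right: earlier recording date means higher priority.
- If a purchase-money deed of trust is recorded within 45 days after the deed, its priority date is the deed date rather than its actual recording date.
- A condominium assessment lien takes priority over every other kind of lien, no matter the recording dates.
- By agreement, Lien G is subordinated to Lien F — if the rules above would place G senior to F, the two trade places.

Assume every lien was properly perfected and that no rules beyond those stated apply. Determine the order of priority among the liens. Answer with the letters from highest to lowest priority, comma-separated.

Effective dates: D's effective date is the deed date, 2016-05-26.
E is a condominium assessment lien, so it outranks all other liens regardless of date.
The other liens, earliest effective date first: G (2014-05-10), A (2015-01-22), B (2015-02-27), F (2015-07-12), C (2016-01-01), D (2016-05-26).
G is senior to F before the subordination, so the two trade places.

E, F, A, B, G, C, D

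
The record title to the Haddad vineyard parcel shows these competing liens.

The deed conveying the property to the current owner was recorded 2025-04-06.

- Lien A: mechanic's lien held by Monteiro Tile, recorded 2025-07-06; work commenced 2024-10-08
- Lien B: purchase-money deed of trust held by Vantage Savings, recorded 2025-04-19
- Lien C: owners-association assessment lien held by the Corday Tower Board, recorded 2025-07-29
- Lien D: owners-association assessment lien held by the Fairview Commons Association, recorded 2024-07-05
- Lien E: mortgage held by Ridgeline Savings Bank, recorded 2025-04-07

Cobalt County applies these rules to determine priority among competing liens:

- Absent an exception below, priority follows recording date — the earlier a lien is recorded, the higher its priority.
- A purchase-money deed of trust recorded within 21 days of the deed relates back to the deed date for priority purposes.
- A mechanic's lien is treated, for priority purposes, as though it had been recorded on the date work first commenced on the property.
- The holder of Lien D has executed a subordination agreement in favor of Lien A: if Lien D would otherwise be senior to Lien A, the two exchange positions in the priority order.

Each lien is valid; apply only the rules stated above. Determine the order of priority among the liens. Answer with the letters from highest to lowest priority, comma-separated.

Effective dates: A relates back to 2024-10-08 (work commenced); B relates back to the deed date 2025-04-06.
By effective date, earliest first: D (2024-07-05), A (2024-10-08), B (2025-04-06), E (2025-04-07), C (2025-07-29).
D is senior to A before the subordination, so the two trade places.

A, D, B, E, C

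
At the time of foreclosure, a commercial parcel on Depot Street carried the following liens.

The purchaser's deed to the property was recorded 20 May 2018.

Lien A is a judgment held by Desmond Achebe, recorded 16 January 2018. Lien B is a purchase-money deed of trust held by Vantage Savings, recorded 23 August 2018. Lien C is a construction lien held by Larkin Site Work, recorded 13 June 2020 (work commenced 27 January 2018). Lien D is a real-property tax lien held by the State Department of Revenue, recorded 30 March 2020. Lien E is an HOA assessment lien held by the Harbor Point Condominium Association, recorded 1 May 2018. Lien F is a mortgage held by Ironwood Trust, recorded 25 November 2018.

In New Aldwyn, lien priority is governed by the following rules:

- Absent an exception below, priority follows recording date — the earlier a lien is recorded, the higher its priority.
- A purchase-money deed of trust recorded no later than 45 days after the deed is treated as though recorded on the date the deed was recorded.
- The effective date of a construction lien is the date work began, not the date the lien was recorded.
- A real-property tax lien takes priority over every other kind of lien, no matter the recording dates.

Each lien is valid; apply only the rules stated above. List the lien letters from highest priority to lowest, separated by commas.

D, A, C, E, B, F

First, effective dates: B was recorded 95 days after the deed, outside the 45-day window, so it keeps its recording date; C relates back to 27 January 2018 (work commenced).
D is a real-property tax lien, so it outranks all other liens regardless of date.
Among the remaining liens, by effective date: A (16 January 2018), C (27 January 2018), E (1 May 2018), B (23 August 2018), F (25 November 2018).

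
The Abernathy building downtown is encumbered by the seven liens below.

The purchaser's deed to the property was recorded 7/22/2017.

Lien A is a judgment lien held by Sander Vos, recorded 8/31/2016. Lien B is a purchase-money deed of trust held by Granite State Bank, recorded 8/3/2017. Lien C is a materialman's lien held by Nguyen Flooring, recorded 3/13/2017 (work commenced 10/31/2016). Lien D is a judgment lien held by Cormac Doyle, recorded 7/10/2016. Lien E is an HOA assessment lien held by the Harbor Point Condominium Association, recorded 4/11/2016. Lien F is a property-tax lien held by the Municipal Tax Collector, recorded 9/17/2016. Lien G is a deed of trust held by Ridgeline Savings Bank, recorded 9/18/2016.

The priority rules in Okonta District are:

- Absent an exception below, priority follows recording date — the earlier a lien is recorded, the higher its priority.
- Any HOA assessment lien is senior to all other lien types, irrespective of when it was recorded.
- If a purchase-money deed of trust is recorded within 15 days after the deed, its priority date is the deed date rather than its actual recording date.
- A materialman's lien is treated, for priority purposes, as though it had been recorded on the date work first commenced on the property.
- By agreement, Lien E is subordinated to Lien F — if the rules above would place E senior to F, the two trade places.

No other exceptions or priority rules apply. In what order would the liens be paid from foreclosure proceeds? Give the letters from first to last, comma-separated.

Adjusting effective dates: B relates back to the deed date 7/22/2017; C's effective date is 10/31/2016, when work began.
E is an HOA assessment lien and takes priority over every other lien.
Ordering the rest by effective date: D (7/10/2016), A (8/31/2016), F (9/17/2016), G (9/18/2016), C (10/31/2016), B (7/22/2017).
The subordination applies — E was senior to F — so E and F swap.

F, D, A, E, G, C, B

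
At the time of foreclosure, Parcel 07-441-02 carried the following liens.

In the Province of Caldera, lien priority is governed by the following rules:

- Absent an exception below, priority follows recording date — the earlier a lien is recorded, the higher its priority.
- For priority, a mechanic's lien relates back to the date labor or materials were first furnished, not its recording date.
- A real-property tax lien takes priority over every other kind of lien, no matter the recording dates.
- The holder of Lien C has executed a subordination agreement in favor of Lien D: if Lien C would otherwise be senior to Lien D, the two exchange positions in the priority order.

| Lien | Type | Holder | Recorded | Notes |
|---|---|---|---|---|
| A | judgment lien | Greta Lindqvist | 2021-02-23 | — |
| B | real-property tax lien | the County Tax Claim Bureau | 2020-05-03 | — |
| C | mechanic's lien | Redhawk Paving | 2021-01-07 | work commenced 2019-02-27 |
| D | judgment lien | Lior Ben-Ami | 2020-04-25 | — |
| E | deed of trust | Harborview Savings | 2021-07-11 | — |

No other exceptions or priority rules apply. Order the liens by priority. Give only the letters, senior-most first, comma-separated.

Effective dates: C's effective date is 2019-02-27, when work began.
As a real-property tax lien, B is senior to every other lien.
Among the remaining liens, by effective date: C (2019-02-27), D (2020-04-25), A (2021-02-23), E (2021-07-11).
C would otherwise be senior to D, so under the subordination agreement C and D exchange positions.

B, D, C, A, E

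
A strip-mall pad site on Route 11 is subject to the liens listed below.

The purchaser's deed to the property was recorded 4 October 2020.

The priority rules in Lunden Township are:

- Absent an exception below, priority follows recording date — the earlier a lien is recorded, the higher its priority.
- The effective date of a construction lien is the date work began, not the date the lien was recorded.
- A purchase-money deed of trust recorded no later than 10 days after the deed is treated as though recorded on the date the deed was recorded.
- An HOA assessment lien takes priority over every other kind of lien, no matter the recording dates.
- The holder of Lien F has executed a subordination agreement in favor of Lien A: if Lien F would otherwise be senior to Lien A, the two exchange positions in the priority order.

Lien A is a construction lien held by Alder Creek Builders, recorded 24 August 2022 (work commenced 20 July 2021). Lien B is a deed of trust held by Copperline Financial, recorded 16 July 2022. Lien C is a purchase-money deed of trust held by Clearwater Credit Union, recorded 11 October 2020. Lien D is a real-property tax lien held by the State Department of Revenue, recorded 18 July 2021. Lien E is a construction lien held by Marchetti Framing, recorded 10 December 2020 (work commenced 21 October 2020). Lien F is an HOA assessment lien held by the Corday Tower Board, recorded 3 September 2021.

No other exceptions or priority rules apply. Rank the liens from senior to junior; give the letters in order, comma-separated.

First, effective dates: A relates back to 20 July 2021 (work commenced); C relates back to the deed date 4 October 2020; E's effective date is 21 October 2020, when work began.
As an HOA assessment lien, F is senior to every other lien.
Among the remaining liens, by effective date: C (4 October 2020), E (21 October 2020), D (18 July 2021), A (20 July 2021), B (16 July 2022).
F would otherwise be senior to A, so under the subordination agreement F and A exchange positions.

A, C, E, D, F, B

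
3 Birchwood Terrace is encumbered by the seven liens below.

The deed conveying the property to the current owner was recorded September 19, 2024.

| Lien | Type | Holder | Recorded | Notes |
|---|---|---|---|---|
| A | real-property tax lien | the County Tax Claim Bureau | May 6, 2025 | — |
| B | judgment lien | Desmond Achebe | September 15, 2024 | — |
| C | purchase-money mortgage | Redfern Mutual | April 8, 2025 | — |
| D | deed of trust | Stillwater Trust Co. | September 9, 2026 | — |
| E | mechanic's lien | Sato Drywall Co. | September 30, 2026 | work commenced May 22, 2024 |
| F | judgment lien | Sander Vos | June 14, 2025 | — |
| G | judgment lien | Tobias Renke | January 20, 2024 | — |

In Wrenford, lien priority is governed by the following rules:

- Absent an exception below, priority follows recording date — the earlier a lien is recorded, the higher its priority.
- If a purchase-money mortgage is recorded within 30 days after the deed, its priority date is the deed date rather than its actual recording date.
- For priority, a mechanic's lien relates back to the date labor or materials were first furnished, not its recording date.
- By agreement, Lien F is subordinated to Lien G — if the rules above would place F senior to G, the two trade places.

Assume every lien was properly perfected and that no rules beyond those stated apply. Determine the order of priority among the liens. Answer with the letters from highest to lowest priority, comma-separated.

Effective dates: C was recorded 201 days after the deed, outside the 30-day window, so it keeps its recording date; E is treated as recorded May 22, 2024, the work-commencement date.
By effective date, earliest first: G (January 20, 2024), E (May 22, 2024), B (September 15, 2024), C (April 8, 2025), A (May 6, 2025), F (June 14, 2025), D (September 9, 2026).
Since F is not senior to G, the subordination leaves the order unchanged.

G, E, B, C, A, F, D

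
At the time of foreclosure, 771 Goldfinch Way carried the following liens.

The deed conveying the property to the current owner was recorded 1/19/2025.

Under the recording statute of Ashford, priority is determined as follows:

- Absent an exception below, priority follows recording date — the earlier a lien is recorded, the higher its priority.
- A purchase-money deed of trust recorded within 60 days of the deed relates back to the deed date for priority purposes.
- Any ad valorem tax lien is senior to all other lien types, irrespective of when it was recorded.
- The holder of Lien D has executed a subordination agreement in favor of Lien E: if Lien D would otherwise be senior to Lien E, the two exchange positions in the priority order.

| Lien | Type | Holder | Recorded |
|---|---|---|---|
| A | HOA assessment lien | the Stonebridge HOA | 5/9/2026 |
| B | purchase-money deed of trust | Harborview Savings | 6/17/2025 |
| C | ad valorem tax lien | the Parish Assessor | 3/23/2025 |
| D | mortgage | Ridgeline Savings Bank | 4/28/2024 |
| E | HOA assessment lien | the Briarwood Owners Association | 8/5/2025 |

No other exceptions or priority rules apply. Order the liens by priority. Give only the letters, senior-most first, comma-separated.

Effective dates: B was recorded 149 days after the deed, outside the 60-day window, so it keeps its recording date.
C is an ad valorem tax lien and takes priority over every other lien.
The other liens, earliest effective date first: D (4/28/2024), B (6/17/2025), E (8/5/2025), A (5/9/2026).
D would otherwise be senior to E, so under the subordination agreement D and E exchange positions.

C, E, B, D, A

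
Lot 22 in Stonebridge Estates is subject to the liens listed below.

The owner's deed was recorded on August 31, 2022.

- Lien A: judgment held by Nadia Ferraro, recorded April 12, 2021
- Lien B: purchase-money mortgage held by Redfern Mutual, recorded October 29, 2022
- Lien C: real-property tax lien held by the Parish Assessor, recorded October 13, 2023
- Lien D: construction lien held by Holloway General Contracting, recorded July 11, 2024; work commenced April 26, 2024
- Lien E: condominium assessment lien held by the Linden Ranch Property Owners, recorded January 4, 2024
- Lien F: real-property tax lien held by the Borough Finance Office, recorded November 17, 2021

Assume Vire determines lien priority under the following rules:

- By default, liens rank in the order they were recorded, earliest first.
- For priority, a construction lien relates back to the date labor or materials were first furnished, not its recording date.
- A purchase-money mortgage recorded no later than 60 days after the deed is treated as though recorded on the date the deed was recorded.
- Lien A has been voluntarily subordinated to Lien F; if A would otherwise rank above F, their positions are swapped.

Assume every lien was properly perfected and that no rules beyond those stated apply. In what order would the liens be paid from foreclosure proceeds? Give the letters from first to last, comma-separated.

F, A, B, C, E, D

Effective dates after the stated exceptions: B's effective date is the deed date, August 31, 2022; D is treated as recorded April 26, 2024, the work-commencement date.
Ordering by effective date: A (April 12, 2021), F (November 17, 2021), B (August 31, 2022), C (October 13, 2023), E (January 4, 2024), D (April 26, 2024).
A would otherwise be senior to F, so under the subordination agreement A and F exchange positions.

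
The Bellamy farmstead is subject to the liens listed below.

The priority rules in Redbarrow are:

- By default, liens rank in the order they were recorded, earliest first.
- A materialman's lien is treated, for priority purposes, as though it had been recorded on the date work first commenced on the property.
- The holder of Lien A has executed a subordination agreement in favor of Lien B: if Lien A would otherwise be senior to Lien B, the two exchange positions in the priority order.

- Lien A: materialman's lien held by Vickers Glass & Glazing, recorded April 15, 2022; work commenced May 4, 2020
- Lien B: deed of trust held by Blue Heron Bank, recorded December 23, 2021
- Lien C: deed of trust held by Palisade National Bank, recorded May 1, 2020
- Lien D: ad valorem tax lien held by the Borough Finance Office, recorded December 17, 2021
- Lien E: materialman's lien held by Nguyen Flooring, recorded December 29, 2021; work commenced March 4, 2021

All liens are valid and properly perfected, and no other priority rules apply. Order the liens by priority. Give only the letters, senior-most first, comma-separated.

C, B, E, D, A

Effective dates after the stated exceptions: A relates back to May 4, 2020 (work commenced); E relates back to March 4, 2021 (work commenced).
Ordering by effective date: C (May 1, 2020), A (May 4, 2020), E (March 4, 2021), D (December 17, 2021), B (December 23, 2021).
A is senior to B before the subordination, so the two trade places.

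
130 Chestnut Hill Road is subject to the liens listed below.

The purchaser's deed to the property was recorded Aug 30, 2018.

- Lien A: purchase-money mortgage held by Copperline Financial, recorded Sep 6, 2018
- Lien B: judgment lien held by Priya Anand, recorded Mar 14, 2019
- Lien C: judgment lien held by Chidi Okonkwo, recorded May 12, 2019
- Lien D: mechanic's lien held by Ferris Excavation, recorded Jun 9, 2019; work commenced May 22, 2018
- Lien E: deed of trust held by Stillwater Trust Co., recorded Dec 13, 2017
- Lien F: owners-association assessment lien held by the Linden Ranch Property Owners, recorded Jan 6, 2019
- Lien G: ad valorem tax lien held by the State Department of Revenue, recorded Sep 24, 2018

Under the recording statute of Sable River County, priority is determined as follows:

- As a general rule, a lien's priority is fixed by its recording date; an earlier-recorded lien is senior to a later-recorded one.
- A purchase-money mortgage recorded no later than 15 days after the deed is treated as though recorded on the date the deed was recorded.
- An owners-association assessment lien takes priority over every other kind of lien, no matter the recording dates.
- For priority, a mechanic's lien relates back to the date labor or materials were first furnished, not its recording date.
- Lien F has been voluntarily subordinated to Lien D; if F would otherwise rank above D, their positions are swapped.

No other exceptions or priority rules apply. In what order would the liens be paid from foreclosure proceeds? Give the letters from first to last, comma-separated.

Effective dates after the stated exceptions: A relates back to the deed date Aug 30, 2018; D relates back to May 22, 2018 (work commenced).
F is an owners-association assessment lien, so it outranks all other liens regardless of date.
Among the remaining liens, by effective date: E (Dec 13, 2017), D (May 22, 2018), A (Aug 30, 2018), G (Sep 24, 2018), B (Mar 14, 2019), C (May 12, 2019).
F would otherwise be senior to D, so under the subordination agreement F and D exchange positions.

D, E, F, A, G, B, C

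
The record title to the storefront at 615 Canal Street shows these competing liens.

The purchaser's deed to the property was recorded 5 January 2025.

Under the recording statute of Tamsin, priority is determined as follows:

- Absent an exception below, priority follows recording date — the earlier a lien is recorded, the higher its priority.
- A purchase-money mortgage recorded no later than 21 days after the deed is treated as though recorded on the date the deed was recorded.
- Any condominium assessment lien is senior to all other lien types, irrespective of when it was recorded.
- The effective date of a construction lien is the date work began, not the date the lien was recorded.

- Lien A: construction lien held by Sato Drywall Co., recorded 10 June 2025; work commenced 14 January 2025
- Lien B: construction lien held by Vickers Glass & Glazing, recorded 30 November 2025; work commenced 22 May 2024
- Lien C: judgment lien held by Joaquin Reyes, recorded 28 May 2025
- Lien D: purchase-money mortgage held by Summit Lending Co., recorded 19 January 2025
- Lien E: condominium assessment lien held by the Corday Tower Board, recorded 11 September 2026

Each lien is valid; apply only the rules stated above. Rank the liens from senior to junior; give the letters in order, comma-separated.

Effective dates: A's effective date is 14 January 2025, when work began; B's effective date is 22 May 2024, when work began; D relates back to the deed date 5 January 2025.
E is a condominium assessment lien and takes priority over every other lien.
Remaining liens by effective date: B (22 May 2024), D (5 January 2025), A (14 January 2025), C (28 May 2025).

E, B, D, A, C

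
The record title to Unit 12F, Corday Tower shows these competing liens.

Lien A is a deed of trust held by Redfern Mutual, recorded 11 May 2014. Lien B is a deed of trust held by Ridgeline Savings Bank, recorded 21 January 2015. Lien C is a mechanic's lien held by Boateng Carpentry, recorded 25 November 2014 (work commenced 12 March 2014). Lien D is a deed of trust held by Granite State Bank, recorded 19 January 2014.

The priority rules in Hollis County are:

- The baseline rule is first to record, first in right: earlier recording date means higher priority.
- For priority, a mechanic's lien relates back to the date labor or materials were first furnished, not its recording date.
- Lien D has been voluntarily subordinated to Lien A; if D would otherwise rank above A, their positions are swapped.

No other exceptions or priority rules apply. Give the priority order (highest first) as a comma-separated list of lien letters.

A, C, D, B

Adjusting effective dates: C is treated as recorded 12 March 2014, the work-commencement date.
By effective date: D (19 January 2014), C (12 March 2014), A (11 May 2014), B (21 January 2015).
The subordination applies — D was senior to A — so D and A swap.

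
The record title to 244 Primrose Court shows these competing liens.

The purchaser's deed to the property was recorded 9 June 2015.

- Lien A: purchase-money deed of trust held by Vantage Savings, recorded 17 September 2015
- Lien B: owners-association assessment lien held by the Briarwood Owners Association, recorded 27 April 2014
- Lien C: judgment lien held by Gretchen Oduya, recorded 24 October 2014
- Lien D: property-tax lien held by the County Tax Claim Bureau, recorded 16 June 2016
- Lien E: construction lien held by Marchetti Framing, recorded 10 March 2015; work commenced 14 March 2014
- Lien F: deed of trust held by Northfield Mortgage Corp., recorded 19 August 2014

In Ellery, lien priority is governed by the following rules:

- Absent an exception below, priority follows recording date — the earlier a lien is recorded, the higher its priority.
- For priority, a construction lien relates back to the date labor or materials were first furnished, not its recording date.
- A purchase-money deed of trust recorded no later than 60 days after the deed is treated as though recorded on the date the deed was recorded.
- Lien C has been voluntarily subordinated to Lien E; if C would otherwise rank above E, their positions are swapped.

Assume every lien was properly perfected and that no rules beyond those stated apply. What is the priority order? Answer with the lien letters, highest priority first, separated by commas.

Effective dates: A was recorded 100 days after the deed — beyond 60 days — so no relation-back applies; E relates back to 14 March 2014 (work commenced).
By effective date, earliest first: E (14 March 2014), B (27 April 2014), F (19 August 2014), C (24 October 2014), A (17 September 2015), D (16 June 2016).
Since C is not senior to E, the subordination leaves the order unchanged.

E, B, F, C, A, D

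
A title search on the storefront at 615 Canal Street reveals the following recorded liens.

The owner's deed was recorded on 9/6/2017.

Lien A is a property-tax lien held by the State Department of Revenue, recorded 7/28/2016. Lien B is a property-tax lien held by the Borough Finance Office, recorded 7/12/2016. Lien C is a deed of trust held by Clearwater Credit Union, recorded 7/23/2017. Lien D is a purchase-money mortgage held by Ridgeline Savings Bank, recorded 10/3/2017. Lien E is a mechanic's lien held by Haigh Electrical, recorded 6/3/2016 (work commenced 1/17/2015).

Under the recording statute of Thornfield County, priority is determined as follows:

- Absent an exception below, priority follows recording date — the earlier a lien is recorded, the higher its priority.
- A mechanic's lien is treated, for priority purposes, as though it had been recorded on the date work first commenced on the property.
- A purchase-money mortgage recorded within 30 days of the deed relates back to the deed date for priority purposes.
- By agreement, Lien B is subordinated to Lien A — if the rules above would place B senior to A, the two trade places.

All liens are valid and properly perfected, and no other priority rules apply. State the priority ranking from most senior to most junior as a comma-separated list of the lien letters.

E, A, B, C, D

First, effective dates: D's effective date is the deed date, 9/6/2017; E's effective date is 1/17/2015, when work began.
By effective date, earliest first: E (1/17/2015), B (7/12/2016), A (7/28/2016), C (7/23/2017), D (9/6/2017).
B is senior to A before the subordination, so the two trade places.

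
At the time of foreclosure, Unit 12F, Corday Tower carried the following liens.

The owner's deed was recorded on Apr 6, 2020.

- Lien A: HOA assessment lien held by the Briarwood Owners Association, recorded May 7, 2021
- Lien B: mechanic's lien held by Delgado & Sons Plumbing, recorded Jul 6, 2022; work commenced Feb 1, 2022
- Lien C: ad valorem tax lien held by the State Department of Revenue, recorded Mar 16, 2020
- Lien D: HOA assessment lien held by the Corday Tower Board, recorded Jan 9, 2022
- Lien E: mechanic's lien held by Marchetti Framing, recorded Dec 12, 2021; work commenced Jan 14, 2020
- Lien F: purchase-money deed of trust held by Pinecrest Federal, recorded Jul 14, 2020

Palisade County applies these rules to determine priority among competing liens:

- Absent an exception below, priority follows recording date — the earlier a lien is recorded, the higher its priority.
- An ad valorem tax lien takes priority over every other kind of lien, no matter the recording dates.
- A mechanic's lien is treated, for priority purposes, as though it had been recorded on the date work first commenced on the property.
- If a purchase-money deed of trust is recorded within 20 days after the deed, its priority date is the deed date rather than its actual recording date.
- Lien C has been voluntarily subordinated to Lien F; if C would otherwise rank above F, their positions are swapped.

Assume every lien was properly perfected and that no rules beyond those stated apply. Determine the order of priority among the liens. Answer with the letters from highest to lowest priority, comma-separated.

F, E, C, A, D, B

Effective dates after the stated exceptions: B is treated as recorded Feb 1, 2022, the work-commencement date; E's effective date is Jan 14, 2020, when work began; F missed the 20-day window (99 days after the deed), so its recording date stands.
C is an ad valorem tax lien, so it outranks all other liens regardless of date.
The other liens, earliest effective date first: E (Jan 14, 2020), F (Jul 14, 2020), A (May 7, 2021), D (Jan 9, 2022), B (Feb 1, 2022).
The subordination applies — C was senior to F — so C and F swap.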